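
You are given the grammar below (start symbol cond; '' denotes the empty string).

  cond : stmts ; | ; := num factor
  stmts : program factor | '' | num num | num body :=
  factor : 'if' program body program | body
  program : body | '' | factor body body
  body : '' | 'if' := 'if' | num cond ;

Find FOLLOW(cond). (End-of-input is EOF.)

cond is the start symbol, so EOF ∈ FOLLOW(cond).
In body : num cond ;: add FIRST(;) = { ; }.
Union: FOLLOW(cond) = { EOF, ; }.

{ EOF, ; }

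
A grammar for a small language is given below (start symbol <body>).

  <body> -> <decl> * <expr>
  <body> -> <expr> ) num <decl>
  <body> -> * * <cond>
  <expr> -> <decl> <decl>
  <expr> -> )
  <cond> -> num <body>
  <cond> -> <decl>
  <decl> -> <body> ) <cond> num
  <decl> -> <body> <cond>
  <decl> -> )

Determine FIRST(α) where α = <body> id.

{ ), * }

Add FIRST(<body>) = { ), * }; <body> is not nullable, stop.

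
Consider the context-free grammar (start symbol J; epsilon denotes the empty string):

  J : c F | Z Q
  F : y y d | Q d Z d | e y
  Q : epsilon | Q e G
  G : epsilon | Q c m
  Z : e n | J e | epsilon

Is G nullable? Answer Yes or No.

G has an epsilon-production, so G ⇒ epsilon.

Yes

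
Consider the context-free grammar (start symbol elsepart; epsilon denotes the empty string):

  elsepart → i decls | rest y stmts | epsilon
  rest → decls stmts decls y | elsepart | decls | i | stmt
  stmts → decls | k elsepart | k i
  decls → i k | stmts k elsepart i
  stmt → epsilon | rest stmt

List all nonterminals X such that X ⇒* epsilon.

{ elsepart, rest, stmt }

Directly nullable (have an epsilon-production): elsepart, stmt.
rest → elsepart with every symbol nullable, so rest is nullable.
No other nonterminal has a production whose RHS symbols are all nullable.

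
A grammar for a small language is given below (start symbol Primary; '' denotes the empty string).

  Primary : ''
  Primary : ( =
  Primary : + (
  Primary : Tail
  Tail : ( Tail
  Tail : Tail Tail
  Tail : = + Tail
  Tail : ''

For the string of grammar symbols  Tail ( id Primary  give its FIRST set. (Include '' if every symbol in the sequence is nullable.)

Add FIRST(Tail)\{''} = { (, = }; Tail is nullable, continue.
( is a terminal; add {(} and stop.

{ (, = }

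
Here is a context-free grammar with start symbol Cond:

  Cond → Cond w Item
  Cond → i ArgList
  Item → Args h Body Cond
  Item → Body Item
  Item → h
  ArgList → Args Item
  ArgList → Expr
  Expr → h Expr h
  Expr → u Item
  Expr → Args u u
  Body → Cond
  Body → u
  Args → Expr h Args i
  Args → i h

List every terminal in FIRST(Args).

{ h, i, u }

From Args → Expr h Args i: add FIRST(Expr) = { h, i, u }.
Args → i h contributes {i}.
Union: FIRST(Args) = { h, i, u }.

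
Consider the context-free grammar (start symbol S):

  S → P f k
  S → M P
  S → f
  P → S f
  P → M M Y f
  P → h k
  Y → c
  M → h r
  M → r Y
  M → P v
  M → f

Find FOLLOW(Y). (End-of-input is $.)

{ c, f, h, r }

In P → M M Y f: add FIRST(f) = { f }.
In M → r Y: Y is at the end, add FOLLOW(M) = { c, f, h, r }.
Union: FOLLOW(Y) = { c, f, h, r }.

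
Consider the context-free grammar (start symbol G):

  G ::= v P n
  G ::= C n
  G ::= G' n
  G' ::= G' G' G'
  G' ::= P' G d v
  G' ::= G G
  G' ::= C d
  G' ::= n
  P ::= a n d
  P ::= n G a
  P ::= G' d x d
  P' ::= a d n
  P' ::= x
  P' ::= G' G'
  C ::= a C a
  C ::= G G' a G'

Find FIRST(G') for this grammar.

{ a, n, v, x }

From G' ::= G' G' G': add FIRST(G') = { a, n, v, x }.
From G' ::= P' G d v: add FIRST(P') = { a, n, v, x }.
From G' ::= G G: add FIRST(G) = { a, n, v, x }.
From G' ::= C d: add FIRST(C) = { a, n, v, x }.
G' ::= n contributes {n}.
Union: FIRST(G') = { a, n, v, x }.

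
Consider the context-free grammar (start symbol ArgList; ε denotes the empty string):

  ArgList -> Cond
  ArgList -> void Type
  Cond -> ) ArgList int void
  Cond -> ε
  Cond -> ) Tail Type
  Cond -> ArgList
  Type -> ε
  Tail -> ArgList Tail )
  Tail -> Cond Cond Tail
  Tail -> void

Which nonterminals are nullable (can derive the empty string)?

Directly nullable (have an ε-production): Cond, Type.
ArgList -> Cond with every symbol nullable, so ArgList is nullable.
No other nonterminal has a production whose RHS symbols are all nullable.

{ ArgList, Cond, Type }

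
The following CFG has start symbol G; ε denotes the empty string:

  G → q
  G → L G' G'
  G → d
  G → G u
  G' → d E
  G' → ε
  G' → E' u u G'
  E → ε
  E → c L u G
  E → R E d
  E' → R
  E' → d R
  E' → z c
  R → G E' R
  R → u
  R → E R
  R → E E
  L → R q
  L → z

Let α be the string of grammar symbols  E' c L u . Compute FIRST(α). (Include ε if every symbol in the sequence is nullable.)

{ c, d, q, u, z }

Add FIRST(E')\{ε} = { c, d, q, u, z }; E' is nullable, continue.
c is a terminal; add {c} and stop.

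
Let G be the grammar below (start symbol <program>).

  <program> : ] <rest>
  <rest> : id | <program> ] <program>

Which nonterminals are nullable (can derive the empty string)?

No nonterminal has an empty production or an RHS whose symbols are all nullable.

{ } (none)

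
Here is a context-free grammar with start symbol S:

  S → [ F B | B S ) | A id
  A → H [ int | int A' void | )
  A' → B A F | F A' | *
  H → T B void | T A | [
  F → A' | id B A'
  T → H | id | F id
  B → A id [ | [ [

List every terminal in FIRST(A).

{ ), *, [, id, int }

From A → H [ int: add FIRST(H) = { ), *, [, id, int }.
A → int A' void contributes {int}.
A → ) contributes {)}.
Union: FIRST(A) = { ), *, [, id, int }.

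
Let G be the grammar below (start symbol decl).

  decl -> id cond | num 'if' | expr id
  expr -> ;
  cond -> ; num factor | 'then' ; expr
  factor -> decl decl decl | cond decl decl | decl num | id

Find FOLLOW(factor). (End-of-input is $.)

In cond -> ; num factor: factor is at the end, add FOLLOW(cond) = { $, ;, id, num }.
Union: FOLLOW(factor) = { $, ;, id, num }.

{ $, ;, id, num }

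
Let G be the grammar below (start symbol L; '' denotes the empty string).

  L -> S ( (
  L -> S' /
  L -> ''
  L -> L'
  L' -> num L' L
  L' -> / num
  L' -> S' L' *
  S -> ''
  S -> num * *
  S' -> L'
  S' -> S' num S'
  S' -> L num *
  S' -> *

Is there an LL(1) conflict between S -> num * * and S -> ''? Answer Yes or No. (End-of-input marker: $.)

No

FIRST(num * *) = { num } and FIRST('') = { '' }.
The second is nullable but FOLLOW(S) = { ( } is disjoint from FIRST of the first.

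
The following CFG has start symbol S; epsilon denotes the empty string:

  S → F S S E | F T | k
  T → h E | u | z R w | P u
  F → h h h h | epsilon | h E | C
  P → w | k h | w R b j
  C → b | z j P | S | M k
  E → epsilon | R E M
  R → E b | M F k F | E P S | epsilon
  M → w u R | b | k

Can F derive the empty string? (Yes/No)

F has an epsilon-production, so F ⇒ epsilon.

Yes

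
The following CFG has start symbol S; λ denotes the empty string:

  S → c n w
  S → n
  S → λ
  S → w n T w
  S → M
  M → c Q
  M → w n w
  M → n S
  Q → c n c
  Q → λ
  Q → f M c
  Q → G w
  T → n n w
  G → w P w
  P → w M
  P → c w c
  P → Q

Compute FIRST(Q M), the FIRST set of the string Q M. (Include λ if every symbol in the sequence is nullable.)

Add FIRST(Q)\{λ} = { c, f, w }; Q is nullable, continue.
Add FIRST(M) = { c, n, w }; M is not nullable, stop.

{ c, f, n, w }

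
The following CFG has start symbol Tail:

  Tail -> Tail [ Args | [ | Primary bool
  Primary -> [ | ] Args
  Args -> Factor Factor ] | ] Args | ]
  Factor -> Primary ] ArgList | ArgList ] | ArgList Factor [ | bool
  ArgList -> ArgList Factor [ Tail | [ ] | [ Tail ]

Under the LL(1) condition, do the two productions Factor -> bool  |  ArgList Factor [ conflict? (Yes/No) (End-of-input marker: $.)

FIRST(bool) = { bool } and FIRST(ArgList Factor [) = { [ }.
The FIRST sets are disjoint and neither alternative is nullable — no conflict.

No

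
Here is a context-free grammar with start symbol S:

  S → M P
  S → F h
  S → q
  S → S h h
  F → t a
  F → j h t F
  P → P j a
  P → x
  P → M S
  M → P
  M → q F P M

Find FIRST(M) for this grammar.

{ q, x }

From M → P: add FIRST(P) = { q, x }.
M → q F P M contributes {q}.
Union: FIRST(M) = { q, x }.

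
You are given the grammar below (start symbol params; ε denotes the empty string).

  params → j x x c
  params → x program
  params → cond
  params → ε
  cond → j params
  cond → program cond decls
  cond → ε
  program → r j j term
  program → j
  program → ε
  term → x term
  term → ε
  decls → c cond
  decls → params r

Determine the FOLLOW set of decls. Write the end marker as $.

In cond → program cond decls: decls is at the end, add FOLLOW(cond) = { $, c, j, r, x }.
Union: FOLLOW(decls) = { $, c, j, r, x }.

{ $, c, j, r, x }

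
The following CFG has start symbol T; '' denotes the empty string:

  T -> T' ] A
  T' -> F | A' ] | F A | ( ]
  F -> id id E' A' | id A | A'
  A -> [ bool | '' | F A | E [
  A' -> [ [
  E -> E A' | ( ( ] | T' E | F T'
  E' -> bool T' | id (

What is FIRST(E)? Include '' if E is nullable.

From E -> E A': add FIRST(E) = { (, [, id }.
E -> ( ( ] contributes {(}.
From E -> T' E: add FIRST(T') = { (, [, id }.
From E -> F T': add FIRST(F) = { [, id }.
Union: FIRST(E) = { (, [, id }.

{ (, [, id }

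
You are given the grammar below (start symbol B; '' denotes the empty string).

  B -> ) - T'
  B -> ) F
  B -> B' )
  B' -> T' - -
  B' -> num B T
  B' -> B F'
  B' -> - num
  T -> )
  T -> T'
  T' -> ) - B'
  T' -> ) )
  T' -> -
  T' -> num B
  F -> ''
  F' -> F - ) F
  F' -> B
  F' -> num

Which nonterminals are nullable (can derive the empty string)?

Directly nullable (have an ''-production): F.
No other nonterminal has a production whose RHS symbols are all nullable.

{ F }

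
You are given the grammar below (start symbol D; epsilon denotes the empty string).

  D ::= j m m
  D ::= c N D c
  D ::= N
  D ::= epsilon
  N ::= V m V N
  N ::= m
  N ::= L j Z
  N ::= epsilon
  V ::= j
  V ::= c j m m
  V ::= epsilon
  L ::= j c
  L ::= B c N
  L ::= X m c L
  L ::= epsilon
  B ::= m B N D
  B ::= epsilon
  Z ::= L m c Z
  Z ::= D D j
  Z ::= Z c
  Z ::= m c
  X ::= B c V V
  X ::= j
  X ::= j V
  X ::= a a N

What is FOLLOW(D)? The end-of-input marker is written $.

D is the start symbol, so $ ∈ FOLLOW(D).
In D ::= c N D c: add FIRST(c) = { c }.
In B ::= m B N D: D is at the end, add FOLLOW(B) = { a, c, j, m }.
In Z ::= D D j: add FIRST(D j) = { a, c, j, m }.
In Z ::= D D j: add FIRST(j) = { j }.
Union: FOLLOW(D) = { $, a, c, j, m }.

{ $, a, c, j, m }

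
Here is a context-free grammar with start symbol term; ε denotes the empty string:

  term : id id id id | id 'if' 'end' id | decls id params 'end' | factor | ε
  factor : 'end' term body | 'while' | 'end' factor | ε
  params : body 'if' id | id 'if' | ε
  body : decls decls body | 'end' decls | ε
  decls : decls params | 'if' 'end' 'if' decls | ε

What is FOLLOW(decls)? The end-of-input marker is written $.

{ $, 'end', 'if', id }

In term : decls id params 'end': add FIRST(id params 'end') = { id }.
In body : decls decls body: add FIRST(decls body)\{ε} = { 'end', 'if', id }.
  Since decls body is nullable, also add FOLLOW(body) = { $, 'end', 'if', id }.
In body : decls decls body: add FIRST(body)\{ε} = { 'end', 'if', id }.
  Since body is nullable, also add FOLLOW(body) = { $, 'end', 'if', id }.
In body : 'end' decls: decls is at the end, add FOLLOW(body) = { $, 'end', 'if', id }.
In decls : decls params: add FIRST(params)\{ε} = { 'end', 'if', id }.
  Since params is nullable, also add FOLLOW(decls) = { $, 'end', 'if', id }.
In decls : 'if' 'end' 'if' decls: decls is at the end, add FOLLOW(decls) = { $, 'end', 'if', id }.
Union: FOLLOW(decls) = { $, 'end', 'if', id }.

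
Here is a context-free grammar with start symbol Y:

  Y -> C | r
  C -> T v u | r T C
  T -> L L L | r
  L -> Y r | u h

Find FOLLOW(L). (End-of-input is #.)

In T -> L L L: add FIRST(L L) = { r, u }.
In T -> L L L: add FIRST(L) = { r, u }.
In T -> L L L: L is at the end, add FOLLOW(T) = { r, u, v }.
Union: FOLLOW(L) = { r, u, v }.

{ r, u, v }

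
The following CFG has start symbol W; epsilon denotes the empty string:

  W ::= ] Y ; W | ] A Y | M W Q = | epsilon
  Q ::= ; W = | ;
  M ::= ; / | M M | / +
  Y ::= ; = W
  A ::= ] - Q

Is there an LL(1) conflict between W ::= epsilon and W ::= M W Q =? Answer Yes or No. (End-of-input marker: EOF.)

FIRST(epsilon) = { epsilon } and FIRST(M W Q =) = { /, ; }.
The first alternative is nullable and FOLLOW(W) = { EOF, ;, = } shares ; with FIRST of the second — conflict.

Yes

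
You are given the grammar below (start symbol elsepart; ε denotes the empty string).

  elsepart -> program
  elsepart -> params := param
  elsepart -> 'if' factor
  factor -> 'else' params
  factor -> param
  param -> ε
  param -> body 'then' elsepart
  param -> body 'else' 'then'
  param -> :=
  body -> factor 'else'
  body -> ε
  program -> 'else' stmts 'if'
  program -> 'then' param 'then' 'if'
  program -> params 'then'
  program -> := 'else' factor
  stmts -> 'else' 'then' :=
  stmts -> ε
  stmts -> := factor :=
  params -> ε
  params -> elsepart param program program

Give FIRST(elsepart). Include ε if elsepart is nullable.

{ 'else', 'if', 'then', := }

From elsepart -> program: add FIRST(program) = { 'else', 'if', 'then', := }.
From elsepart -> params := param: params nullable, take FIRST(params) ∪ {:=} = { 'else', 'if', 'then', := }.
elsepart -> 'if' factor contributes {'if'}.
Union: FIRST(elsepart) = { 'else', 'if', 'then', := }.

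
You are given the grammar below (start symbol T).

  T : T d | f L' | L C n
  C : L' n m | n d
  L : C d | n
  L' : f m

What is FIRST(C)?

From C : L' n m: add FIRST(L') = { f }.
C : n d contributes {n}.
Union: FIRST(C) = { f, n }.

{ f, n }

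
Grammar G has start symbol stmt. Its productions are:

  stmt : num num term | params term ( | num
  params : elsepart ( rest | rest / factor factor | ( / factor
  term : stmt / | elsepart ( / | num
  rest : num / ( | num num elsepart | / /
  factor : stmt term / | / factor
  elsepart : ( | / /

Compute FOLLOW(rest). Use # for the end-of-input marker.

{ (, /, num }

In params : elsepart ( rest: rest is at the end, add FOLLOW(params) = { (, /, num }.
In params : rest / factor factor: add FIRST(/ factor factor) = { / }.
Union: FOLLOW(rest) = { (, /, num }.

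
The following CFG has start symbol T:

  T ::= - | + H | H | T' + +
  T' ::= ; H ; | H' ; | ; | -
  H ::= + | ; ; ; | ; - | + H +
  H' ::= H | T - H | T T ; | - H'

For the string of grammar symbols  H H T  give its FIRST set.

Add FIRST(H) = { +, ; }; H is not nullable, stop.

{ +, ; }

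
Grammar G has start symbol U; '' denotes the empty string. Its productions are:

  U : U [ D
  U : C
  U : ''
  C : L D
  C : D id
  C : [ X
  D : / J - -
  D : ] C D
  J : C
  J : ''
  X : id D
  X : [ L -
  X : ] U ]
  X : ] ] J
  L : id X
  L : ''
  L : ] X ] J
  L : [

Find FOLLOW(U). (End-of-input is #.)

{ #, [, ] }

U is the start symbol, so # ∈ FOLLOW(U).
In U : U [ D: add FIRST([ D) = { [ }.
In X : ] U ]: add FIRST(]) = { ] }.
Union: FOLLOW(U) = { #, [, ] }.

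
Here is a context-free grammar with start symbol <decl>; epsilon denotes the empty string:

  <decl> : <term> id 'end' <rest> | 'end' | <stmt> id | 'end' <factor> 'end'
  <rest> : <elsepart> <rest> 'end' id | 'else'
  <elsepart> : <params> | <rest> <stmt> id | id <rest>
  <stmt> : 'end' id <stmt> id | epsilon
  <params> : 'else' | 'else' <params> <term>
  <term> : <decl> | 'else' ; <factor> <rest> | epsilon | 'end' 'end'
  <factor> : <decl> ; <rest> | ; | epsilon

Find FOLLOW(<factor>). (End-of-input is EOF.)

{ 'else', 'end', id }

In <decl> : 'end' <factor> 'end': add FIRST('end') = { 'end' }.
In <term> : 'else' ; <factor> <rest>: add FIRST(<rest>) = { 'else', id }.
Union: FOLLOW(<factor>) = { 'else', 'end', id }.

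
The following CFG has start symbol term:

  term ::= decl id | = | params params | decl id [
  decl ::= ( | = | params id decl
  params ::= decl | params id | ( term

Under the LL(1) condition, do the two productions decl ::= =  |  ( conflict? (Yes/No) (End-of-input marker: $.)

FIRST(=) = { = } and FIRST(() = { ( }.
The FIRST sets are disjoint and neither alternative is nullable — no conflict.

No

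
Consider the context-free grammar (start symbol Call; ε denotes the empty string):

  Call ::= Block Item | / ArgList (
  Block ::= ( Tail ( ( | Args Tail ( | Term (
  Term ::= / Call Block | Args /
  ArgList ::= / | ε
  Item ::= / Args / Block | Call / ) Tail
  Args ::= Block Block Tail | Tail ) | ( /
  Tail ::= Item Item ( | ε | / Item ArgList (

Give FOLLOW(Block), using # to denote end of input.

In Call ::= Block Item: add FIRST(Item) = { (, ), / }.
In Term ::= / Call Block: Block is at the end, add FOLLOW(Term) = { ( }.
In Item ::= / Args / Block: Block is at the end, add FOLLOW(Item) = { #, (, ), / }.
In Args ::= Block Block Tail: add FIRST(Block Tail) = { (, ), / }.
In Args ::= Block Block Tail: add FIRST(Tail)\{ε} = { (, ), / }.
  Since Tail is nullable, also add FOLLOW(Args) = { (, ), / }.
Union: FOLLOW(Block) = { #, (, ), / }.

{ #, (, ), / }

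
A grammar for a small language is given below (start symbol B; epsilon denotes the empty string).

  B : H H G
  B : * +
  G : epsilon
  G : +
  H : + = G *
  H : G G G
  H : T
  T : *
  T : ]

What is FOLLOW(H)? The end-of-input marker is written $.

In B : H H G: add FIRST(H G)\{epsilon} = { *, +, ] }.
  Since H G is nullable, also add FOLLOW(B) = { $ }.
In B : H H G: add FIRST(G)\{epsilon} = { + }.
  Since G is nullable, also add FOLLOW(B) = { $ }.
Union: FOLLOW(H) = { $, *, +, ] }.

{ $, *, +, ] }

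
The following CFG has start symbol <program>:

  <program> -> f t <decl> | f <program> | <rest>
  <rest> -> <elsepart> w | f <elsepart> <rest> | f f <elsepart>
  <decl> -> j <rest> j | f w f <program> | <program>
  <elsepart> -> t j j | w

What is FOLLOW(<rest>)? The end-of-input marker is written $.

{ $, j }

In <program> -> <rest>: <rest> is at the end, add FOLLOW(<program>) = { $ }.
In <rest> -> f <elsepart> <rest>: <rest> is at the end, add FOLLOW(<rest>) = { $, j }.
In <decl> -> j <rest> j: add FIRST(j) = { j }.
Union: FOLLOW(<rest>) = { $, j }.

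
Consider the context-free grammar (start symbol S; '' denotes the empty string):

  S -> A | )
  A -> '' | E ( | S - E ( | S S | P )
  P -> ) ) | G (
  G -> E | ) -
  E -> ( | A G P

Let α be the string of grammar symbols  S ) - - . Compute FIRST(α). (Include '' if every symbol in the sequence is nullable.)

{ (, ), - }

Add FIRST(S)\{''} = { (, ), - }; S is nullable, continue.
) is a terminal; add {)} and stop.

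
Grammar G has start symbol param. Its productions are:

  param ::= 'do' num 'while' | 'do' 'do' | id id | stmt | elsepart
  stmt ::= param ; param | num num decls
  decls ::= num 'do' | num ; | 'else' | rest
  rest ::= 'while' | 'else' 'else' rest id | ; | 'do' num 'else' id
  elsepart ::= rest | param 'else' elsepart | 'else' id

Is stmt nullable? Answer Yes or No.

No nonterminal in this grammar is nullable.
No production of stmt has an RHS whose symbols are all nullable, so stmt is not nullable.

No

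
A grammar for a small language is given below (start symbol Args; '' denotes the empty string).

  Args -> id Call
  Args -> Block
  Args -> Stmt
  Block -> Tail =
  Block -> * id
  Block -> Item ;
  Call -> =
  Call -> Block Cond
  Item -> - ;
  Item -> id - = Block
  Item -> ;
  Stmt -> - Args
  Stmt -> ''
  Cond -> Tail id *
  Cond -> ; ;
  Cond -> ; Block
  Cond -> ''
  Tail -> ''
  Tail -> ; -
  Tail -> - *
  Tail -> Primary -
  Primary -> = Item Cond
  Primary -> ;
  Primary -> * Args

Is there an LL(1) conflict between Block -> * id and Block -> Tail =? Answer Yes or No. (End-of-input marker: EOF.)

Yes

FIRST(* id) = { * } and FIRST(Tail =) = { *, -, ;, = }.
Both contain *, so the two alternatives are not disjoint — LL(1) conflict.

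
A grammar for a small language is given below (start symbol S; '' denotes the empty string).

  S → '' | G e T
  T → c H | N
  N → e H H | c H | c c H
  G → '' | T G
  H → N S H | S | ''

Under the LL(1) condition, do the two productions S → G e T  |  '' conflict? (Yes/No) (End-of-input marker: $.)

FIRST(G e T) = { c, e } and FIRST('') = { '' }.
The second alternative is nullable and FOLLOW(S) = { $, c, e } shares c with FIRST of the first — conflict.

Yes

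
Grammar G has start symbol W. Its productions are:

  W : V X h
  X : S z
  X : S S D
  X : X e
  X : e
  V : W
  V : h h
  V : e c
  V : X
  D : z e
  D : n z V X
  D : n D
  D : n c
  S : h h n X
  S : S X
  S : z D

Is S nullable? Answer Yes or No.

No nonterminal in this grammar is nullable.
No production of S has an RHS whose symbols are all nullable, so S is not nullable.

No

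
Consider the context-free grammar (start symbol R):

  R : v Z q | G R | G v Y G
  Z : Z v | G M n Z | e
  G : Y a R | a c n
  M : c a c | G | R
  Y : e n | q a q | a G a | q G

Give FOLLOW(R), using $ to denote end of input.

{ $, a, c, e, n, q, v }

R is the start symbol, so $ ∈ FOLLOW(R).
In R : G R: R is at the end, add FOLLOW(R) = { $, a, c, e, n, q, v }.
In G : Y a R: R is at the end, add FOLLOW(G) = { $, a, c, e, n, q, v }.
In M : R: R is at the end, add FOLLOW(M) = { n }.
Union: FOLLOW(R) = { $, a, c, e, n, q, v }.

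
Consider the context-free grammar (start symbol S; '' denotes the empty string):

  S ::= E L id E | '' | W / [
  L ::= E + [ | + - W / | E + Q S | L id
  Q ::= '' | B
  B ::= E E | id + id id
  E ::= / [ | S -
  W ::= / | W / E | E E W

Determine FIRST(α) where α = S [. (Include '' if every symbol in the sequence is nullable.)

{ -, /, [ }

Add FIRST(S)\{''} = { -, / }; S is nullable, continue.
[ is a terminal; add {[} and stop.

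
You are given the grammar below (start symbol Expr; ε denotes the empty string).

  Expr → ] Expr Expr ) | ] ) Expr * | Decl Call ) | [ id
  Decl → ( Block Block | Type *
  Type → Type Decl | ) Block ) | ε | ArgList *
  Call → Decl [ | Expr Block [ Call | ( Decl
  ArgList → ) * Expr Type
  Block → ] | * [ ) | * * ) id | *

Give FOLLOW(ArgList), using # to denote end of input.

In Type → ArgList *: add FIRST(*) = { * }.
Union: FOLLOW(ArgList) = { * }.

{ * }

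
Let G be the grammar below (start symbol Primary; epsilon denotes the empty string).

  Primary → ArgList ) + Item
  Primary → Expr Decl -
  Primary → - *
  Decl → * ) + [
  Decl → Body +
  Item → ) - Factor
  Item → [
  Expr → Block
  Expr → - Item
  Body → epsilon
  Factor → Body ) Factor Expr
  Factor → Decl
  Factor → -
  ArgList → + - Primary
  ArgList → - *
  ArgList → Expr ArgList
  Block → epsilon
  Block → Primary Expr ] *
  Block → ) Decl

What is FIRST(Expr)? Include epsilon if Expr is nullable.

{ ), *, +, -, epsilon }

From Expr → Block: add FIRST(Block) = { ), *, +, -, epsilon } (including epsilon since Block is nullable).
Expr → - Item contributes {-}.
Union: FIRST(Expr) = { ), *, +, -, epsilon }.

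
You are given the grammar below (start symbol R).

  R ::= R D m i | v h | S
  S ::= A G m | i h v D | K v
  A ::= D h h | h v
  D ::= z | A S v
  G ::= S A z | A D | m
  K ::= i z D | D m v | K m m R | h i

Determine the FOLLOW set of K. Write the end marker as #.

In S ::= K v: add FIRST(v) = { v }.
In K ::= K m m R: add FIRST(m m R) = { m }.
Union: FOLLOW(K) = { m, v }.

{ m, v }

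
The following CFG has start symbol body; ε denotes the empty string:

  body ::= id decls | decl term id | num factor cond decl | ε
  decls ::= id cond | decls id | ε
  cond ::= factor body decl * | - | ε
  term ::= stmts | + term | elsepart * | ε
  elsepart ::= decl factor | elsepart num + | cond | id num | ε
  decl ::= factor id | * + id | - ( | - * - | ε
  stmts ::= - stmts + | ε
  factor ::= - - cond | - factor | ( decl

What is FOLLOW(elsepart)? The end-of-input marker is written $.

{ *, num }

In term ::= elsepart *: add FIRST(*) = { * }.
In elsepart ::= elsepart num +: add FIRST(num +) = { num }.
Union: FOLLOW(elsepart) = { *, num }.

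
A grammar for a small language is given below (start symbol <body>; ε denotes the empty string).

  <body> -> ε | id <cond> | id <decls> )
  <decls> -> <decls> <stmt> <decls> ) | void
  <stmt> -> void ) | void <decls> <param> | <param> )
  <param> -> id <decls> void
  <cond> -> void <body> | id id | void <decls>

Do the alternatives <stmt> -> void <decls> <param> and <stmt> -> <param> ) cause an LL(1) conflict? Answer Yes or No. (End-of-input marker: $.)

FIRST(void <decls> <param>) = { void } and FIRST(<param> )) = { id }.
The FIRST sets are disjoint and neither alternative is nullable — no conflict.

No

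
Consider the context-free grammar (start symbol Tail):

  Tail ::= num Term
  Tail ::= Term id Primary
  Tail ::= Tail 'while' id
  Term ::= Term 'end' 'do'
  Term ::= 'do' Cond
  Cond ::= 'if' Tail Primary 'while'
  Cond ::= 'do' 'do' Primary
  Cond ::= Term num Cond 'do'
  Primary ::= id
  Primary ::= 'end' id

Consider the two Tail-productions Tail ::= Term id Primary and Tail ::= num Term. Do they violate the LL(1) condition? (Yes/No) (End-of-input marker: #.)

FIRST(Term id Primary) = { 'do' } and FIRST(num Term) = { num }.
The FIRST sets are disjoint and neither alternative is nullable — no conflict.

No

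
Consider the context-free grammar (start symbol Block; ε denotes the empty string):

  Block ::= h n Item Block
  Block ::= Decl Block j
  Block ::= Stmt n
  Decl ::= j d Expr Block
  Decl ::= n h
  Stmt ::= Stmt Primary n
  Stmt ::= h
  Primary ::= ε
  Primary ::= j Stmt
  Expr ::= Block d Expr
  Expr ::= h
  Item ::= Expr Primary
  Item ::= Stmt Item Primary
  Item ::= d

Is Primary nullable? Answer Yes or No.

Yes

Primary has an ε-production, so Primary ⇒ ε.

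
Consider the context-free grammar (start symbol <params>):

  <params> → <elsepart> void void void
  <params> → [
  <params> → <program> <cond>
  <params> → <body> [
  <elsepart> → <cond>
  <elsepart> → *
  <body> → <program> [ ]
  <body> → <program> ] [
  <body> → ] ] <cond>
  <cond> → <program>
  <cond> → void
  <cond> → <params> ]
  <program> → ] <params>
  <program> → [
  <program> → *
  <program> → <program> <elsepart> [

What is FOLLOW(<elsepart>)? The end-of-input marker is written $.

{ [, void }

In <params> → <elsepart> void void void: add FIRST(void void void) = { void }.
In <program> → <program> <elsepart> [: add FIRST([) = { [ }.
Union: FOLLOW(<elsepart>) = { [, void }.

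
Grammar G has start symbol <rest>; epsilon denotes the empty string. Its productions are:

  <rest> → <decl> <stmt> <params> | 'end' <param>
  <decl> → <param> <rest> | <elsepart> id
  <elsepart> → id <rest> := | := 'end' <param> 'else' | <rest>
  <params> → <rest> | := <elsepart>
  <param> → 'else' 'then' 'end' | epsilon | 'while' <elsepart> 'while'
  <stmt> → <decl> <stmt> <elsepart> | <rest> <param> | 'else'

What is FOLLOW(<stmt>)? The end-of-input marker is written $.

In <rest> → <decl> <stmt> <params>: add FIRST(<params>) = { 'else', 'end', 'while', :=, id }.
In <stmt> → <decl> <stmt> <elsepart>: add FIRST(<elsepart>) = { 'else', 'end', 'while', :=, id }.
Union: FOLLOW(<stmt>) = { 'else', 'end', 'while', :=, id }.

{ 'else', 'end', 'while', :=, id }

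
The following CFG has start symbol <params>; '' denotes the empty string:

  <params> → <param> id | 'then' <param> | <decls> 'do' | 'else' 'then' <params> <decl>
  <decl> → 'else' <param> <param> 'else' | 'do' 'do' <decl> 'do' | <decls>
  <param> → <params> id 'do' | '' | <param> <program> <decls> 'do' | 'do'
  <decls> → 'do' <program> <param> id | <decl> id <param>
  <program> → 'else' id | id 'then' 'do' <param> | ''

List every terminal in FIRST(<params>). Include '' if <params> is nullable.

From <params> → <param> id: <param> nullable, take FIRST(<param>) ∪ {id} = { 'do', 'else', 'then', id }.
<params> → 'then' <param> contributes {'then'}.
From <params> → <decls> 'do': add FIRST(<decls>) = { 'do', 'else' }.
<params> → 'else' 'then' <params> <decl> contributes {'else'}.
Union: FIRST(<params>) = { 'do', 'else', 'then', id }.

{ 'do', 'else', 'then', id }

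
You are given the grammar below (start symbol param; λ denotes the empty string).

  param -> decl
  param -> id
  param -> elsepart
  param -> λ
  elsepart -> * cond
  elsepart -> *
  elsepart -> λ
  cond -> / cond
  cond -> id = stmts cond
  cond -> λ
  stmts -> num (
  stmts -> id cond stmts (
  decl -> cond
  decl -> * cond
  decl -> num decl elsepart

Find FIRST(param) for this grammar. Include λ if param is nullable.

{ *, /, id, num, λ }

From param -> decl: add FIRST(decl) = { *, /, id, num, λ } (including λ since decl is nullable).
param -> id contributes {id}.
From param -> elsepart: add FIRST(elsepart) = { *, λ } (including λ since elsepart is nullable).
param -> λ contributes λ.
Union: FIRST(param) = { *, /, id, num, λ }.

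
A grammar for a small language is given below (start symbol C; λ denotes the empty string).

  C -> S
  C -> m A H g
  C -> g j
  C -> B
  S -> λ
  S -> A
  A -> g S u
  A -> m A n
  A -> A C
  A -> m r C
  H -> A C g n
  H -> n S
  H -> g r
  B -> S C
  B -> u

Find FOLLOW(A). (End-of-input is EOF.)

In C -> m A H g: add FIRST(H g) = { g, m, n }.
In S -> A: A is at the end, add FOLLOW(S) = { EOF, g, m, n, u }.
In A -> m A n: add FIRST(n) = { n }.
In A -> A C: add FIRST(C)\{λ} = { g, m, u }.
  Since C is nullable, also add FOLLOW(A) = { EOF, g, m, n, u }.
In H -> A C g n: add FIRST(C g n) = { g, m, u }.
Union: FOLLOW(A) = { EOF, g, m, n, u }.

{ EOF, g, m, n, u }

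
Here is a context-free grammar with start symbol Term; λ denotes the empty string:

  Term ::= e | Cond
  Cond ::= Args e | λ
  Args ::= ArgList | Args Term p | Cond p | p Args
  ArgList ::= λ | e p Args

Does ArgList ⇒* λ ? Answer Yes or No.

ArgList has an λ-production, so ArgList ⇒ λ.

Yes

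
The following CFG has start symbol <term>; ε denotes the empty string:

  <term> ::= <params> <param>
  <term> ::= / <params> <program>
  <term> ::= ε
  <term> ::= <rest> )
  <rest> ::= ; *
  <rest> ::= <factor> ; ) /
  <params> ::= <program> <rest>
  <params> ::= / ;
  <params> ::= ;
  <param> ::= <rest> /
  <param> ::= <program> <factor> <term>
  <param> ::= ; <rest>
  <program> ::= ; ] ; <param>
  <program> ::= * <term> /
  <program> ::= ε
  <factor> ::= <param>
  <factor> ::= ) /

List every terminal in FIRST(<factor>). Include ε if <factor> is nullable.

From <factor> ::= <param>: add FIRST(<param>) = { ), *, ; }.
<factor> ::= ) / contributes {)}.
Union: FIRST(<factor>) = { ), *, ; }.

{ ), *, ; }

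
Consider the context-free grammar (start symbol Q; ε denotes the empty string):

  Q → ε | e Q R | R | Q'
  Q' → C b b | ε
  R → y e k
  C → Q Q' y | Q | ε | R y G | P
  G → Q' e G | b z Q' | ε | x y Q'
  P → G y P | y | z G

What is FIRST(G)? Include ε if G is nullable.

{ b, e, x, y, z, ε }

From G → Q' e G: Q' nullable, take FIRST(Q') ∪ {e} = { b, e, x, y, z }.
G → b z Q' contributes {b}.
G → ε contributes ε.
G → x y Q' contributes {x}.
Union: FIRST(G) = { b, e, x, y, z, ε }.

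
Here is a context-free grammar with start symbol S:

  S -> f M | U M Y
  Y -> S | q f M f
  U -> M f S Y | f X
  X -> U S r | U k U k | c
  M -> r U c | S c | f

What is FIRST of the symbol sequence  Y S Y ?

{ f, q, r }

Add FIRST(Y) = { f, q, r }; Y is not nullable, stop.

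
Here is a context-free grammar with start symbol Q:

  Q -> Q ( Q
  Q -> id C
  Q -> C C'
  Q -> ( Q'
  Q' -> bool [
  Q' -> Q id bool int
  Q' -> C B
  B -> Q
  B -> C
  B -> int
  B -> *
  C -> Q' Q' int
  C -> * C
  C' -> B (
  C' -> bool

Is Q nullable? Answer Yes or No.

No nonterminal in this grammar is nullable.
No production of Q has an RHS whose symbols are all nullable, so Q is not nullable.

No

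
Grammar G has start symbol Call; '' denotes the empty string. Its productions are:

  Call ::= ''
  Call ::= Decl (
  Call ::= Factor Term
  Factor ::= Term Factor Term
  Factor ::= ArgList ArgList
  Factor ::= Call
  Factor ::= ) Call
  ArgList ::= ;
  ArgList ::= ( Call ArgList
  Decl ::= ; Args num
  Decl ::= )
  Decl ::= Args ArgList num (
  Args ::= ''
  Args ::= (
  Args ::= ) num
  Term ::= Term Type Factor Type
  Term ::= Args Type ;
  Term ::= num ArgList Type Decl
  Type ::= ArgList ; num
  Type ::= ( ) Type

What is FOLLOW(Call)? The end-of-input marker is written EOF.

Call is the start symbol, so EOF ∈ FOLLOW(Call).
In Factor ::= Call: Call is at the end, add FOLLOW(Factor) = { (, ), ;, num }.
In Factor ::= ) Call: Call is at the end, add FOLLOW(Factor) = { (, ), ;, num }.
In ArgList ::= ( Call ArgList: add FIRST(ArgList) = { (, ; }.
Union: FOLLOW(Call) = { EOF, (, ), ;, num }.

{ EOF, (, ), ;, num }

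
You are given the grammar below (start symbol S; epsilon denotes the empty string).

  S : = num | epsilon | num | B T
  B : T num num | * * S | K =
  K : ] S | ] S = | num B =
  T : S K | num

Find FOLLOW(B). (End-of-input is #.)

{ *, =, ], num }

In S : B T: add FIRST(T) = { *, =, ], num }.
In K : num B =: add FIRST(=) = { = }.
Union: FOLLOW(B) = { *, =, ], num }.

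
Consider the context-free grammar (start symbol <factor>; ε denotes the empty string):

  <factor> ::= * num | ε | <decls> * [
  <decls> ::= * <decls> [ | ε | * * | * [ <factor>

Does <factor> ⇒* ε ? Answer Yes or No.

Yes

<factor> has an ε-production, so <factor> ⇒ ε.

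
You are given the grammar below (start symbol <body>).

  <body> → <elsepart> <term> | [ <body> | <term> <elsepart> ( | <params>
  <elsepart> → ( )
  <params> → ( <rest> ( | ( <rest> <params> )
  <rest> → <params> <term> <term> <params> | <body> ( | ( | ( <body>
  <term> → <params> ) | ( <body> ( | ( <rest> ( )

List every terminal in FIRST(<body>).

{ (, [ }

From <body> → <elsepart> <term>: add FIRST(<elsepart>) = { ( }.
<body> → [ <body> contributes {[}.
From <body> → <term> <elsepart> (: add FIRST(<term>) = { ( }.
From <body> → <params>: add FIRST(<params>) = { ( }.
Union: FIRST(<body>) = { (, [ }.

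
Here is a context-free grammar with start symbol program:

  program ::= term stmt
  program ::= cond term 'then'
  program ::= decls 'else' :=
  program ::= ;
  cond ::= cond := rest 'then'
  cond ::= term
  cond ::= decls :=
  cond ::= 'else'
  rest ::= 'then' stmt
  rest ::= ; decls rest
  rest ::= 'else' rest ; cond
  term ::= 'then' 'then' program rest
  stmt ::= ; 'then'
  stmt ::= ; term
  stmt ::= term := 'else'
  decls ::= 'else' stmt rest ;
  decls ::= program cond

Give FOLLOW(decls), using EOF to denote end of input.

{ 'else', 'then', :=, ; }

In program ::= decls 'else' :=: add FIRST('else' :=) = { 'else' }.
In cond ::= decls :=: add FIRST(:=) = { := }.
In rest ::= ; decls rest: add FIRST(rest) = { 'else', 'then', ; }.
Union: FOLLOW(decls) = { 'else', 'then', :=, ; }.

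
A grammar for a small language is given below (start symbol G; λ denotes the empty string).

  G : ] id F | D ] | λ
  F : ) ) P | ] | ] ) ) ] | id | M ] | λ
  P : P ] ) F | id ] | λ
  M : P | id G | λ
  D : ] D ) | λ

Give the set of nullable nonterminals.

{ D, F, G, M, P }

Directly nullable (have an λ-production): G, F, P, M, D.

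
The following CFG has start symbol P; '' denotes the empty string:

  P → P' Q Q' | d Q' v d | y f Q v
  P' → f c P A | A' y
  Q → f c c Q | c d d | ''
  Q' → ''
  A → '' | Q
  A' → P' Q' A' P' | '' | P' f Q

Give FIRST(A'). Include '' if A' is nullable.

From A' → P' Q' A' P': add FIRST(P') = { f, y }.
A' → '' contributes ''.
From A' → P' f Q: add FIRST(P') = { f, y }.
Union: FIRST(A') = { f, y, '' }.

{ f, y, '' }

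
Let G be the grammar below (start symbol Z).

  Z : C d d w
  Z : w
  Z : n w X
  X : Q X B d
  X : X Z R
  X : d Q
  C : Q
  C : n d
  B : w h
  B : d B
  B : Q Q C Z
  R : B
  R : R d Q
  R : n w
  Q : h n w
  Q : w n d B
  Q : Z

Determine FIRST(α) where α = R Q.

Add FIRST(R) = { d, h, n, w }; R is not nullable, stop.

{ d, h, n, w }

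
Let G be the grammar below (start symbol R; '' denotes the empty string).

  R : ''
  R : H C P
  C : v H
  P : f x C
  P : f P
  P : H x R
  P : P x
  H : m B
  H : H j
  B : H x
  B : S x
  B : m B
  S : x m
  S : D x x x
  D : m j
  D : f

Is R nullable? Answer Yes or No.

Yes

R has an ''-production, so R ⇒ ''.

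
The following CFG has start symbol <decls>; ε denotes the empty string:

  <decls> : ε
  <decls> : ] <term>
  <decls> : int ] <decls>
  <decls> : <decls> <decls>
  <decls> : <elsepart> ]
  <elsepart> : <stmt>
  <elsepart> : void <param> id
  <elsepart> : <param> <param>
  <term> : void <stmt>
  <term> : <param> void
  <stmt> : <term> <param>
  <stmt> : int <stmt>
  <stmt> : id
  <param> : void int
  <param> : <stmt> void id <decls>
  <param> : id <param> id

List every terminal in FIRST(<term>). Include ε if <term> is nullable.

{ id, int, void }

<term> : void <stmt> contributes {void}.
From <term> : <param> void: add FIRST(<param>) = { id, int, void }.
Union: FIRST(<term>) = { id, int, void }.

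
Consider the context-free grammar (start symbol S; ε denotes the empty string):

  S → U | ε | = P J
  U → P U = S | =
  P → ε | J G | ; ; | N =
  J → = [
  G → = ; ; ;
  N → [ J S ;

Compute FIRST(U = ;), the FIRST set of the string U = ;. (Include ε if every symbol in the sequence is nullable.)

{ ;, =, [ }

Add FIRST(U) = { ;, =, [ }; U is not nullable, stop.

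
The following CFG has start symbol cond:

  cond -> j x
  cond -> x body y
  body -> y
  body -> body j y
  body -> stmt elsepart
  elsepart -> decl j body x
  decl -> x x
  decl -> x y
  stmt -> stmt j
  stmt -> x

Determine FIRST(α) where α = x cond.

x is a terminal; add {x} and stop.

{ x }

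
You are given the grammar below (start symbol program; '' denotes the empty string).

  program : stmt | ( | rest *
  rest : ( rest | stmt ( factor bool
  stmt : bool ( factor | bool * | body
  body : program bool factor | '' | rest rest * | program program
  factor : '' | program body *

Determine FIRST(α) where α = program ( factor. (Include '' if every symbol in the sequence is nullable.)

Add FIRST(program)\{''} = { (, bool }; program is nullable, continue.
( is a terminal; add {(} and stop.

{ (, bool }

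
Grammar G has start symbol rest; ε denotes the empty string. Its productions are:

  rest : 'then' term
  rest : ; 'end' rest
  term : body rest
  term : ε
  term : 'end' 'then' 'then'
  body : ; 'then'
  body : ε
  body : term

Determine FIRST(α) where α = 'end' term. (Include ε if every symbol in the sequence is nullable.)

'end' is a terminal; add {'end'} and stop.

{ 'end' }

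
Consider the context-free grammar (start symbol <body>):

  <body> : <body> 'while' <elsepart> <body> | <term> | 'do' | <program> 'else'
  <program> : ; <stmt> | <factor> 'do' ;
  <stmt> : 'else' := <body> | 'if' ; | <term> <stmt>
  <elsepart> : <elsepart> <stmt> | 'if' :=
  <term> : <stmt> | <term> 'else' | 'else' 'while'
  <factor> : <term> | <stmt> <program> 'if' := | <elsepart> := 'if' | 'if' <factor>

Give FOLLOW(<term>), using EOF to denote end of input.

{ EOF, 'do', 'else', 'if', 'while', :=, ; }

In <body> : <term>: <term> is at the end, add FOLLOW(<body>) = { EOF, 'do', 'else', 'if', 'while', :=, ; }.
In <stmt> : <term> <stmt>: add FIRST(<stmt>) = { 'else', 'if' }.
In <term> : <term> 'else': add FIRST('else') = { 'else' }.
In <factor> : <term>: <term> is at the end, add FOLLOW(<factor>) = { 'do' }.
Union: FOLLOW(<term>) = { EOF, 'do', 'else', 'if', 'while', :=, ; }.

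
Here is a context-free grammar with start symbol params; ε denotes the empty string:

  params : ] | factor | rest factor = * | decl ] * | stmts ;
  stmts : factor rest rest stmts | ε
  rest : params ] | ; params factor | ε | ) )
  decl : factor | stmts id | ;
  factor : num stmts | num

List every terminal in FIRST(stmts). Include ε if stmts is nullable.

From stmts : factor rest rest stmts: add FIRST(factor) = { num }.
stmts : ε contributes ε.
Union: FIRST(stmts) = { num, ε }.

{ num, ε }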